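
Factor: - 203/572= - 2^(-2)*7^1*11^( - 1)*13^(  -  1 )*29^1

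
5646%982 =736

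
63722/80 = 796+ 21/40 = 796.52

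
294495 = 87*3385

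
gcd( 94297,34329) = 1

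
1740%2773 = 1740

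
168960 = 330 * 512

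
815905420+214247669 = 1030153089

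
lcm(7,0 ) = 0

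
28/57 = 28/57 = 0.49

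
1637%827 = 810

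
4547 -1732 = 2815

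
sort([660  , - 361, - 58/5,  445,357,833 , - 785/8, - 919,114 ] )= [ - 919, - 361 , - 785/8, - 58/5, 114, 357,445, 660, 833 ]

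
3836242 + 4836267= 8672509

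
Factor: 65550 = 2^1*3^1*5^2 * 19^1 * 23^1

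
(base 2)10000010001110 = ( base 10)8334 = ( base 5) 231314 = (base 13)3a41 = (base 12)49a6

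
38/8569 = 2/451 = 0.00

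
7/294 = 1/42= 0.02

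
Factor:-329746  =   - 2^1*79^1* 2087^1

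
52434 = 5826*9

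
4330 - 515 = 3815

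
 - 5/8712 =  - 5/8712= - 0.00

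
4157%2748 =1409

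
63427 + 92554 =155981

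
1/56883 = 1/56883 = 0.00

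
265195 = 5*53039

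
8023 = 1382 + 6641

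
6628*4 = 26512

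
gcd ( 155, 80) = 5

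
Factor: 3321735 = 3^1*5^1*71^1*  3119^1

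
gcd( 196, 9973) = 1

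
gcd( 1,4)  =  1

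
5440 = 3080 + 2360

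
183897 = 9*20433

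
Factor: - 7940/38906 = -2^1 * 5^1*7^( - 2) = - 10/49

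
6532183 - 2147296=4384887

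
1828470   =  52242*35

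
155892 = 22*7086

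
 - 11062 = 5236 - 16298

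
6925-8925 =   -  2000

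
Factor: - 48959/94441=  - 173^1*283^1*94441^( - 1 ) 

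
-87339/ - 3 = 29113+0/1 = 29113.00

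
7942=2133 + 5809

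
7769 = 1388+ 6381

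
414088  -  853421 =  - 439333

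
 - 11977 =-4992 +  - 6985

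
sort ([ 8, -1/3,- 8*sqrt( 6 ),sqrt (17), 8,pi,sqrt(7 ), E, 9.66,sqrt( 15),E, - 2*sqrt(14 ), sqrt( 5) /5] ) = [  -  8*sqrt( 6 ),- 2 * sqrt (14 ), - 1/3, sqrt( 5)/5, sqrt( 7 ),E,E, pi, sqrt(15) , sqrt( 17 ) , 8, 8,9.66]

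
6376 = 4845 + 1531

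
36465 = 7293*5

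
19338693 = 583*33171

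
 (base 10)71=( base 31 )29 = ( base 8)107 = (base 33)25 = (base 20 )3B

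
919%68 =35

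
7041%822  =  465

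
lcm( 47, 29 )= 1363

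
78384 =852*92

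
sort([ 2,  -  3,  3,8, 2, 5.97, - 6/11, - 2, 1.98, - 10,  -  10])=[-10,-10 , - 3, - 2 , - 6/11,1.98,  2,  2 , 3, 5.97,8]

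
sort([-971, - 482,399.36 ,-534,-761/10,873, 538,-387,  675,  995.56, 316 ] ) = [ - 971  ,-534,-482,-387, - 761/10, 316,399.36,  538, 675,873, 995.56 ]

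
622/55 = 622/55 = 11.31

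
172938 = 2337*74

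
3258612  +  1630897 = 4889509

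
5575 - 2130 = 3445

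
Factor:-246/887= - 2^1*3^1*41^1*887^(-1) 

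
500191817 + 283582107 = 783773924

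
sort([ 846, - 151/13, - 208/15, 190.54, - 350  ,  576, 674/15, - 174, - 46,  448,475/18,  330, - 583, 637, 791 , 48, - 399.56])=[-583, - 399.56,- 350, - 174,  -  46, - 208/15,  -  151/13, 475/18 , 674/15,48, 190.54, 330,448,  576 , 637  ,  791,  846]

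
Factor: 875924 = 2^2*7^2*41^1*109^1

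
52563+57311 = 109874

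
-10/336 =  - 1 + 163/168 = - 0.03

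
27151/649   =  41+542/649 = 41.84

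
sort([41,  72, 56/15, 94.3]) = [ 56/15, 41,72 , 94.3]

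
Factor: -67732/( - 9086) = 2^1*11^( - 1 )*41^1 = 82/11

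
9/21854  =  9/21854 = 0.00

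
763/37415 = 109/5345 = 0.02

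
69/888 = 23/296 = 0.08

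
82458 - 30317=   52141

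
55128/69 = 798 +22/23=798.96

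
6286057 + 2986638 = 9272695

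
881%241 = 158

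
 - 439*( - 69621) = 30563619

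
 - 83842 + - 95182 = - 179024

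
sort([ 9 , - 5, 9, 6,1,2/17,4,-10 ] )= [-10 ,-5, 2/17 , 1,  4,  6 , 9 , 9 ]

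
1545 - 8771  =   - 7226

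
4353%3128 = 1225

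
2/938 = 1/469 = 0.00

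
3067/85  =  36 + 7/85 = 36.08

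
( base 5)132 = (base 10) 42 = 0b101010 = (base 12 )36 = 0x2a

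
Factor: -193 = -193^1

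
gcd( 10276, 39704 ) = 28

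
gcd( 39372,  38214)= 1158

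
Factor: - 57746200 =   -  2^3 * 5^2*288731^1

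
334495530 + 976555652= 1311051182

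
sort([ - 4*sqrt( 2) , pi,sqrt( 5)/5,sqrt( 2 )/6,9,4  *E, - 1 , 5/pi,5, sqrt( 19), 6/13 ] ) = [ - 4*sqrt( 2), - 1,sqrt( 2)/6, sqrt( 5)/5, 6/13, 5/pi,pi,  sqrt( 19),5 , 9, 4 * E]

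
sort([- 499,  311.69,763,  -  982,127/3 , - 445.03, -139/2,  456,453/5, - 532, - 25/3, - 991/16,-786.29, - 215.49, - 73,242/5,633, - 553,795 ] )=[ - 982, - 786.29, - 553,  -  532, - 499, - 445.03, - 215.49, - 73, - 139/2, - 991/16, - 25/3,127/3,242/5, 453/5, 311.69, 456,633,763,795 ]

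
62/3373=62/3373 = 0.02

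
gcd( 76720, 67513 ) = 1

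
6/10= 3/5 = 0.60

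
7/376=7/376 =0.02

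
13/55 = 13/55 = 0.24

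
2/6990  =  1/3495  =  0.00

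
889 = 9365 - 8476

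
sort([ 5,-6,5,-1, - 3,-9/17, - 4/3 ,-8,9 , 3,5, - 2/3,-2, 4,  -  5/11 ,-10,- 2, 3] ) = [-10, - 8,-6,-3,- 2 , - 2,-4/3,-1, - 2/3  ,- 9/17, - 5/11,3, 3,4 , 5 , 5, 5,9] 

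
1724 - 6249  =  -4525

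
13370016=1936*6906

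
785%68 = 37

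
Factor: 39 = 3^1*13^1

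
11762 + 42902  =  54664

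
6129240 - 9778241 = - 3649001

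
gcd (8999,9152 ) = 1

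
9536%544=288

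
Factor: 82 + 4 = 86 = 2^1*43^1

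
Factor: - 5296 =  - 2^4 * 331^1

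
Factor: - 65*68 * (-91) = 402220 = 2^2*5^1*7^1*13^2*17^1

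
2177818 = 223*9766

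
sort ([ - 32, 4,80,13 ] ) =[ - 32,  4, 13, 80]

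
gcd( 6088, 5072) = 8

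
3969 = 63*63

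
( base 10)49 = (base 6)121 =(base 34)1f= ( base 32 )1h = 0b110001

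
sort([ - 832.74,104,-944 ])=[ - 944, - 832.74, 104 ]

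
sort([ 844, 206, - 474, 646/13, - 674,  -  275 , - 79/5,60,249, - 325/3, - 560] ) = [ - 674, - 560, - 474, - 275, - 325/3,-79/5,646/13,60,206, 249,  844]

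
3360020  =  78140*43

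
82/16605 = 2/405 = 0.00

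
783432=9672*81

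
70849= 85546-14697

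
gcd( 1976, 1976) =1976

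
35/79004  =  35/79004  =  0.00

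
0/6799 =0 = 0.00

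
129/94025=129/94025=0.00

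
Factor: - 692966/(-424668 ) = 2^( - 1) * 3^( - 1)*43^(-1)*421^1 =421/258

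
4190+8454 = 12644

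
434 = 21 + 413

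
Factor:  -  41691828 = -2^2*3^1*307^1* 11317^1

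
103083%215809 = 103083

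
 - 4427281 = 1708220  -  6135501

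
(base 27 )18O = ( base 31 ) 108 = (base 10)969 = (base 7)2553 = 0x3c9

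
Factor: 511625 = 5^3 * 4093^1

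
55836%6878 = 812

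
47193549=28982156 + 18211393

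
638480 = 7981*80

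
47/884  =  47/884=0.05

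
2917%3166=2917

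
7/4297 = 7/4297 = 0.00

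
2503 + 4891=7394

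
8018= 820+7198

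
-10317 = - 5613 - 4704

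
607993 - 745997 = -138004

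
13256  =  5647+7609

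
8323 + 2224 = 10547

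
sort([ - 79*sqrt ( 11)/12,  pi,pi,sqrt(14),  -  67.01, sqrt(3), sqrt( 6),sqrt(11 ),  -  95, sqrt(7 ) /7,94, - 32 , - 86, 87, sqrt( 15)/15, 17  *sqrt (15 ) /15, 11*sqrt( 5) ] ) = [  -  95, - 86, - 67.01, - 32, - 79 * sqrt(11)/12,sqrt(15)/15, sqrt( 7 )/7, sqrt(3), sqrt( 6), pi, pi, sqrt( 11),sqrt ( 14 ), 17*sqrt(15)/15, 11*sqrt( 5), 87, 94 ] 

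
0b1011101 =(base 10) 93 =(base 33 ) 2r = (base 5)333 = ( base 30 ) 33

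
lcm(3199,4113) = 28791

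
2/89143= 2/89143   =  0.00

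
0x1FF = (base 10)511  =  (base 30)H1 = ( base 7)1330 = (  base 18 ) 1a7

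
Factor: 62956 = 2^2*15739^1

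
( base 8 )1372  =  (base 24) 17i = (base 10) 762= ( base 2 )1011111010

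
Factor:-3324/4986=-2^1*3^( - 1)=- 2/3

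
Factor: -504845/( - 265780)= 2^ (-2)*11^1*67^1 * 97^(-1) = 737/388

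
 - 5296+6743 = 1447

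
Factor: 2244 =2^2* 3^1*11^1*17^1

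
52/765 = 52/765  =  0.07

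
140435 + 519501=659936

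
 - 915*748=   -  684420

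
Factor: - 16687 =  - 11^1*37^1*41^1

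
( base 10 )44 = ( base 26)1i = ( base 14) 32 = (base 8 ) 54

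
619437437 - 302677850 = 316759587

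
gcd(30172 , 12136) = 4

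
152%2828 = 152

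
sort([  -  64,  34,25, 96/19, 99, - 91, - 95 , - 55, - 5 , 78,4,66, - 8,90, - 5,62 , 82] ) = [ - 95, - 91, - 64 , - 55 , - 8, - 5, - 5,4, 96/19, 25,34,62,66,  78, 82,90,99] 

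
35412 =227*156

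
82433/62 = 1329  +  35/62 = 1329.56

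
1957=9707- 7750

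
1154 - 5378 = - 4224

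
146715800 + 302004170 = 448719970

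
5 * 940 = 4700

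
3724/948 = 931/237= 3.93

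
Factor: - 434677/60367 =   -  17^( - 1)*23^1*53^( - 1)*67^( - 1)* 18899^1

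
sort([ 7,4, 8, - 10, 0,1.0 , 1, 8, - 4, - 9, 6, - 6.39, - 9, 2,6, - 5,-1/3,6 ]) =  [ - 10, - 9, - 9, -6.39, - 5, - 4, - 1/3, 0,1.0, 1, 2,4, 6,6, 6, 7,8,8 ] 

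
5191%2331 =529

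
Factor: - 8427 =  - 3^1 * 53^2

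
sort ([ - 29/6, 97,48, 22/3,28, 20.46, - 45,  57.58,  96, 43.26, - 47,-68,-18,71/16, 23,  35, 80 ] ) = [ - 68, - 47,-45, - 18, - 29/6,71/16, 22/3,20.46 , 23, 28, 35,43.26, 48 , 57.58,80, 96,97 ]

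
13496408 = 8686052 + 4810356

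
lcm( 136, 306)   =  1224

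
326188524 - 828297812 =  - 502109288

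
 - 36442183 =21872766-58314949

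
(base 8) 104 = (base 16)44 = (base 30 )28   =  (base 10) 68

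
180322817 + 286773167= 467095984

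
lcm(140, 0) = 0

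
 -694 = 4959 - 5653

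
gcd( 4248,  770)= 2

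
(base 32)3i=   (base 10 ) 114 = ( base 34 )3C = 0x72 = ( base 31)3L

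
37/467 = 37/467 = 0.08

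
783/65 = 783/65  =  12.05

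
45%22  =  1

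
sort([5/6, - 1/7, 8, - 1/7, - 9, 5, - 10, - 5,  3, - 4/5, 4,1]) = [-10, - 9, - 5, - 4/5, - 1/7,-1/7, 5/6,1, 3, 4, 5,8 ] 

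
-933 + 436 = - 497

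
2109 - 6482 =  - 4373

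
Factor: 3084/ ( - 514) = -6 = - 2^1*3^1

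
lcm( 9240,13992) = 489720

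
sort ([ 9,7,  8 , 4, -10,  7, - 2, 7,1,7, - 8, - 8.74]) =[ - 10, - 8.74,-8, - 2,1,4, 7, 7,7,  7, 8, 9 ] 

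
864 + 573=1437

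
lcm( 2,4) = 4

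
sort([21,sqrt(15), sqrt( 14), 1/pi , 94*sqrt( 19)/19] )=[1/pi, sqrt( 14), sqrt( 15),21, 94*sqrt (19 ) /19 ]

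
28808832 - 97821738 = - 69012906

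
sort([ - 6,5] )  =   [ - 6, 5 ]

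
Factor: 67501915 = 5^1 * 13^1*797^1*1303^1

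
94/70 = 47/35 = 1.34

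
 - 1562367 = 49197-1611564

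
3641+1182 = 4823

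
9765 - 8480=1285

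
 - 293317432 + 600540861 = 307223429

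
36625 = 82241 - 45616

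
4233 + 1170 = 5403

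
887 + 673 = 1560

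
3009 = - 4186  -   - 7195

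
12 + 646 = 658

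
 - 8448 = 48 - 8496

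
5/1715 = 1/343 = 0.00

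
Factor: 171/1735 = 3^2  *  5^(-1) *19^1*347^(-1) 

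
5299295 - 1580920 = 3718375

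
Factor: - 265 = -5^1*53^1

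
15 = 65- 50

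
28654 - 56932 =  - 28278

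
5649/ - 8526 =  - 269/406= - 0.66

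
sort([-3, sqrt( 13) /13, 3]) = [-3, sqrt(13 )/13, 3]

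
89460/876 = 7455/73 = 102.12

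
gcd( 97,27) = 1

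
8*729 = 5832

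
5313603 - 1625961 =3687642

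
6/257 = 6/257 = 0.02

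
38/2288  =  19/1144 = 0.02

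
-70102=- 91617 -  - 21515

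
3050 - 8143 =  - 5093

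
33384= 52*642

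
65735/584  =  112 + 327/584=112.56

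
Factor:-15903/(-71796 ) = 171/772 = 2^( - 2)*3^2*19^1*193^( - 1)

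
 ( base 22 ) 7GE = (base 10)3754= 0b111010101010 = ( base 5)110004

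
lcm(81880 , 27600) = 2456400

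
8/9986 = 4/4993 = 0.00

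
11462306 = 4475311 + 6986995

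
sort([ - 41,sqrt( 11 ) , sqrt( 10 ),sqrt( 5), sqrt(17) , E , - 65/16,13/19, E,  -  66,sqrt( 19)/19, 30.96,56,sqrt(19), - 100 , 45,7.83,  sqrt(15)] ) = [ - 100,- 66,- 41, - 65/16, sqrt( 19 )/19,13/19 , sqrt( 5),E,E,sqrt (10),sqrt( 11), sqrt ( 15),sqrt( 17), sqrt(19), 7.83,30.96,45,56]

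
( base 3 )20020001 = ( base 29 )5bd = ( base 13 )20b0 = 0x11b9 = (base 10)4537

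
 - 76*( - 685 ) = 52060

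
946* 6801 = 6433746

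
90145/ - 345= - 262 + 49/69 = - 261.29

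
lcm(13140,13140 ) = 13140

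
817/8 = 817/8 = 102.12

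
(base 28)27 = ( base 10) 63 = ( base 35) 1S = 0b111111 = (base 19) 36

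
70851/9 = 7872 + 1/3 = 7872.33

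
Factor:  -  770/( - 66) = 35/3 =3^(-1)*5^1*7^1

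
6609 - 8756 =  - 2147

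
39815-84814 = -44999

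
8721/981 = 969/109 = 8.89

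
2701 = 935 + 1766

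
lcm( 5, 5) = 5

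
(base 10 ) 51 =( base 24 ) 23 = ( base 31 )1k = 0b110011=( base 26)1p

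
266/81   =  3+23/81 = 3.28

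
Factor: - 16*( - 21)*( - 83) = - 2^4*3^1 * 7^1*83^1=- 27888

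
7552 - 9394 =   -  1842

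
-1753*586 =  - 1027258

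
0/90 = 0 = 0.00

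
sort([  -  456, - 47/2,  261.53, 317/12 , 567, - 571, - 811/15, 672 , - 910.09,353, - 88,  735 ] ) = [ - 910.09,  -  571, - 456 , - 88, - 811/15, - 47/2, 317/12, 261.53,353 , 567, 672,  735]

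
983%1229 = 983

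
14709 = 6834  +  7875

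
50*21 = 1050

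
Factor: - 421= - 421^1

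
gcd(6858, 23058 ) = 54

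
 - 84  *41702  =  -3502968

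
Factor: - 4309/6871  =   - 31^1*139^1*6871^( - 1 ) 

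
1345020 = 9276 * 145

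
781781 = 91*8591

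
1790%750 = 290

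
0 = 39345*0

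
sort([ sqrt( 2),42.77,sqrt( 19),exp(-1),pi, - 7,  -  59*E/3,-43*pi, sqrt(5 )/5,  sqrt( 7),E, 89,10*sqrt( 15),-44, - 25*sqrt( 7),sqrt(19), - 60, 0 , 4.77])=[ - 43* pi, - 25*sqrt (7 ),  -  60  , - 59* E/3, - 44, - 7 , 0,exp( - 1),sqrt( 5 ) /5,sqrt( 2),sqrt( 7),E, pi , sqrt ( 19 ),sqrt (19), 4.77, 10*sqrt( 15),42.77,89] 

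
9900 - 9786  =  114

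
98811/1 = 98811=98811.00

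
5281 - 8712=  - 3431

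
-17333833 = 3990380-21324213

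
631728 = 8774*72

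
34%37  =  34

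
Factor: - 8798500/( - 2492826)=4399250/1246413 = 2^1*3^(  -  1) * 5^3 * 7^( - 2)*61^(-1)*139^( -1 )*17597^1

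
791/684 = 1 + 107/684 = 1.16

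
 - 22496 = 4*( - 5624)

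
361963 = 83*4361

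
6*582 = 3492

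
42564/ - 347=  -42564/347 = -  122.66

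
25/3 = 25/3=8.33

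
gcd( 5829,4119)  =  3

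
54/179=54/179 = 0.30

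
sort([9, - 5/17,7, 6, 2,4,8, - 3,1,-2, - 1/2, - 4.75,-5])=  [ - 5, - 4.75, - 3, - 2,- 1/2,  -  5/17,1,2,4,6,  7,8, 9]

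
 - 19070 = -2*9535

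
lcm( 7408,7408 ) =7408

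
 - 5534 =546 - 6080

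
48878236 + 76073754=124951990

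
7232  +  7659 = 14891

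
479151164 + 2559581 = 481710745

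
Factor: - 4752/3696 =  - 9/7 =- 3^2* 7^( - 1)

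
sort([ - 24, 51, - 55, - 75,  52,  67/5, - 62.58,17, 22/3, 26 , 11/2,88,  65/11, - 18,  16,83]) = [-75, - 62.58,-55, - 24, - 18, 11/2,65/11,22/3,67/5,16, 17,  26, 51,  52,83,  88]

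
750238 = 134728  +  615510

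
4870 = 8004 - 3134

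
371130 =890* 417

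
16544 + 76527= 93071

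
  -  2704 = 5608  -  8312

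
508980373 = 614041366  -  105060993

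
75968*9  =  683712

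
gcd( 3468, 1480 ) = 4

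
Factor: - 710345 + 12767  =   - 2^1*3^1 * 7^1*17^1*977^1 = - 697578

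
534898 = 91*5878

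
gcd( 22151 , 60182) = 1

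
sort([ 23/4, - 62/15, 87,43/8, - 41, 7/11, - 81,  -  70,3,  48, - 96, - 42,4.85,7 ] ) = [ - 96,-81,-70, - 42, - 41 , - 62/15,7/11,3,4.85,  43/8,23/4,  7,48 , 87] 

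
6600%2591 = 1418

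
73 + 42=115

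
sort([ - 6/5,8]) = [-6/5,8] 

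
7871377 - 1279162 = 6592215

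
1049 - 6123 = - 5074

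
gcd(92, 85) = 1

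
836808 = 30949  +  805859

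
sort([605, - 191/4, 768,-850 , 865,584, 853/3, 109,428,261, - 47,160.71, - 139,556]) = [ - 850, - 139, - 191/4 , - 47,109,160.71, 261,853/3, 428,556,  584,605,768,865 ]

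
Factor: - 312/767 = - 24/59 = - 2^3*3^1*59^( - 1 )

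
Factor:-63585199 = -241^1 * 439^1* 601^1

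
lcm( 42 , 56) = 168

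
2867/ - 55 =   -  53 + 48/55 = -52.13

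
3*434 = 1302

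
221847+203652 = 425499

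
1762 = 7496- 5734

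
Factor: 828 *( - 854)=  - 707112 = -2^3*3^2*7^1*23^1 * 61^1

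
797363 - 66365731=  -65568368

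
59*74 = 4366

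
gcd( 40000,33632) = 32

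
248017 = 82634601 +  - 82386584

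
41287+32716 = 74003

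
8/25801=8/25801 = 0.00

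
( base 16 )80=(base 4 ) 2000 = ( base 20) 68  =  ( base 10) 128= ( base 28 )4g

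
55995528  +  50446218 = 106441746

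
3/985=3/985 = 0.00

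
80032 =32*2501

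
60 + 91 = 151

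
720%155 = 100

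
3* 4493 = 13479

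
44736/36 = 3728/3 = 1242.67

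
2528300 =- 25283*( - 100 ) 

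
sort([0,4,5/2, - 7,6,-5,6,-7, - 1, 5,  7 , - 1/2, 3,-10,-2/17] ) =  [ - 10,-7,-7 ,- 5, - 1 ,-1/2,-2/17,0,5/2,  3,4,5,  6,6,7]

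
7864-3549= 4315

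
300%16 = 12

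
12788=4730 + 8058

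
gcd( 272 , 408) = 136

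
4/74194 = 2/37097= 0.00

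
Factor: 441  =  3^2*7^2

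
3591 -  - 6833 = 10424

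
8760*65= 569400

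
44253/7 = 6321 + 6/7= 6321.86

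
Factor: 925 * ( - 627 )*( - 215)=124694625 = 3^1*5^3*11^1*19^1* 37^1*43^1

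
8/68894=4/34447 = 0.00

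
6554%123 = 35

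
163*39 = 6357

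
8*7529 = 60232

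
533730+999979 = 1533709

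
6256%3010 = 236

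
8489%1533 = 824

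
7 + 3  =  10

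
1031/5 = 206 + 1/5 = 206.20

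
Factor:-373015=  -5^1*61^1 * 1223^1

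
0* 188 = 0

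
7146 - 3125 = 4021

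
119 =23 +96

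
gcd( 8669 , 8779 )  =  1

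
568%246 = 76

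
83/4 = 20 + 3/4 = 20.75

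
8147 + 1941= 10088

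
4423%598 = 237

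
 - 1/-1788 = 1/1788 = 0.00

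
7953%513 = 258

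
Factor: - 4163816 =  - 2^3*263^1* 1979^1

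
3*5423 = 16269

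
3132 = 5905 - 2773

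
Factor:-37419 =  - 3^1*12473^1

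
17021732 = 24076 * 707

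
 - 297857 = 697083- 994940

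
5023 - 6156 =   -  1133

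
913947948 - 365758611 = 548189337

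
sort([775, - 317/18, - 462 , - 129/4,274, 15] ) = [ - 462, - 129/4, - 317/18, 15, 274, 775 ] 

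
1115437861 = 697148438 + 418289423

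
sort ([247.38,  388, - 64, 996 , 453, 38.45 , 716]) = [ - 64, 38.45 , 247.38 , 388,453,716,996]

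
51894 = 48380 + 3514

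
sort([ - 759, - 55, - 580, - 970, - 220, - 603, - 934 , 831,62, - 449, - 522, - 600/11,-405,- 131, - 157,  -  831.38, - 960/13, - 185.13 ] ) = [ - 970, - 934 , - 831.38, - 759, - 603,- 580, - 522,  -  449,  -  405, - 220, - 185.13, - 157, - 131, - 960/13, - 55, - 600/11, 62,831]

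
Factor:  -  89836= - 2^2*37^1*607^1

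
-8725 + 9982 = 1257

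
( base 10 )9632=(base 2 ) 10010110100000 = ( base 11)7267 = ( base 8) 22640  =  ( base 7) 40040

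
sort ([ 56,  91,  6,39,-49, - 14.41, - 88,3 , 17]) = [-88,-49,  -  14.41 , 3,6,17, 39,56,91]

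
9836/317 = 31+9/317 = 31.03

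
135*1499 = 202365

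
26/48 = 13/24 = 0.54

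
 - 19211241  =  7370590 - 26581831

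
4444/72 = 61+13/18  =  61.72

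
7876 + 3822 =11698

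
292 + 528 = 820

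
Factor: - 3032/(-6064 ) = 1/2 = 2^ (- 1 ) 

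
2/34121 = 2/34121 = 0.00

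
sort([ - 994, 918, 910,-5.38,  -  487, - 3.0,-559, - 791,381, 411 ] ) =[ - 994,-791, - 559, - 487, - 5.38, - 3.0,381, 411,910,918]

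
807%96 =39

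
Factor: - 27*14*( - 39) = 14742 = 2^1*3^4 *7^1*13^1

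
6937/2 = 3468 + 1/2 =3468.50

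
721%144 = 1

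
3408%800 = 208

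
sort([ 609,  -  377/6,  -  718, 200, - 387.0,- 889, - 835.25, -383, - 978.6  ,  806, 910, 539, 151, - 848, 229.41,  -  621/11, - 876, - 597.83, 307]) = [  -  978.6, - 889,  -  876, - 848,-835.25, - 718, - 597.83,  -  387.0, - 383, - 377/6, - 621/11, 151, 200 , 229.41, 307,  539, 609,806,  910 ]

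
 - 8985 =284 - 9269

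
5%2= 1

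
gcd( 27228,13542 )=6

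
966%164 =146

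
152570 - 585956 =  - 433386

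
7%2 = 1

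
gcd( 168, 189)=21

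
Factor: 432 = 2^4*  3^3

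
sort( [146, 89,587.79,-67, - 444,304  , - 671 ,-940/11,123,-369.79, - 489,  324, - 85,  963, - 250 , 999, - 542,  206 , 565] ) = [ - 671 ,-542, - 489,- 444, - 369.79, - 250, - 940/11 , - 85, - 67,89, 123,  146,206,  304, 324, 565,587.79,963, 999]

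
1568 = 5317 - 3749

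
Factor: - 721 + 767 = 46 = 2^1  *23^1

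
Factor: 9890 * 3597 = 2^1 * 3^1*5^1*11^1*23^1*43^1*109^1 =35574330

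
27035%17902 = 9133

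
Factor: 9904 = 2^4*619^1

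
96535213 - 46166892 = 50368321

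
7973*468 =3731364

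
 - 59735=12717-72452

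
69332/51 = 69332/51 = 1359.45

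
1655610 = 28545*58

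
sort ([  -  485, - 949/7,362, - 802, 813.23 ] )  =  [ - 802,  -  485 , - 949/7, 362,  813.23 ]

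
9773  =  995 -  - 8778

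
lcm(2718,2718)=2718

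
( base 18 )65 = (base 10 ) 113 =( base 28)41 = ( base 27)45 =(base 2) 1110001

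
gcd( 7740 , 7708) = 4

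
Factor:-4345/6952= - 5/8 = -2^( - 3 ) * 5^1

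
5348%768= 740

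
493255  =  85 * 5803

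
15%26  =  15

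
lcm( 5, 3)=15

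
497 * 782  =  388654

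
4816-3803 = 1013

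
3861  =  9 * 429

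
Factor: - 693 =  - 3^2*7^1*11^1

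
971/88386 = 971/88386 =0.01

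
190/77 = 190/77=2.47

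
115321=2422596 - 2307275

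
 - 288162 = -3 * 96054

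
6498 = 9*722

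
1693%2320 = 1693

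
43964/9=4884 + 8/9 = 4884.89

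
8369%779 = 579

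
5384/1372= 3 + 317/343= 3.92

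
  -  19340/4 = -4835 = - 4835.00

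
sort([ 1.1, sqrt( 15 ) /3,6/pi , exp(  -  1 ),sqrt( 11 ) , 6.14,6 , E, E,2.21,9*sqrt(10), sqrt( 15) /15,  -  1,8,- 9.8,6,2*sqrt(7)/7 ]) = [ - 9.8, -1,sqrt( 15)/15, exp ( -1),2*sqrt( 7)/7,1.1,sqrt( 15 )/3,6/pi,2.21, E , E,sqrt( 11 ),6, 6, 6.14,8,9*sqrt ( 10 ) ]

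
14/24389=14/24389 = 0.00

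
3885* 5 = 19425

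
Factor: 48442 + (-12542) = 35900 =2^2*5^2*359^1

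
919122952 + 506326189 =1425449141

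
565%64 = 53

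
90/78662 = 45/39331 = 0.00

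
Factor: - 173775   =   - 3^1*5^2*7^1*331^1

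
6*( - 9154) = - 54924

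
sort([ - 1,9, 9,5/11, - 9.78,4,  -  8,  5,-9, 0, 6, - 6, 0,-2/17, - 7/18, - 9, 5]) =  [ - 9.78, - 9, - 9,-8, - 6, - 1, - 7/18,-2/17,0, 0, 5/11, 4,  5,5, 6,9, 9]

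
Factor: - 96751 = -31^1*3121^1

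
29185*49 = 1430065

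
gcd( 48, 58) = 2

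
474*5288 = 2506512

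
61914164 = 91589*676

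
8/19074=4/9537 = 0.00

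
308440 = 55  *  5608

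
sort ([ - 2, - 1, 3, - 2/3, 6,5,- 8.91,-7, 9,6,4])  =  [-8.91, - 7 ,-2,-1, - 2/3,3,  4, 5,6 , 6 , 9 ]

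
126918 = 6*21153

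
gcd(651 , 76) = 1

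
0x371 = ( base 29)11b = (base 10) 881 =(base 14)46d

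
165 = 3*55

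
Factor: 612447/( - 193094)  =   - 2^(- 1 )*3^1*131^( - 1) * 277^1 = - 831/262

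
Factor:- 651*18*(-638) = 7476084 = 2^2 * 3^3*7^1*11^1*29^1*31^1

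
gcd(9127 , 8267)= 1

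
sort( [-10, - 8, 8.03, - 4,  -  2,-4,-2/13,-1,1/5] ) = [ - 10, -8, - 4, - 4,-2,-1 ,-2/13,1/5,8.03]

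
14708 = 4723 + 9985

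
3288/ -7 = -470+2/7  =  - 469.71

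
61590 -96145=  - 34555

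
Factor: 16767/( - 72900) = -23/100 = -2^ (  -  2 )*5^( - 2) *23^1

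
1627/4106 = 1627/4106 = 0.40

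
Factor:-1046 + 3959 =3^1 *971^1 = 2913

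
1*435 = 435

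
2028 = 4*507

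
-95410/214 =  - 47705/107 = - 445.84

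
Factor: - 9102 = - 2^1*3^1*37^1*41^1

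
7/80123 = 7/80123 = 0.00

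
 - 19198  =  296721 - 315919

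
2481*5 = 12405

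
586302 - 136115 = 450187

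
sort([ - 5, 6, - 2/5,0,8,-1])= [ - 5, - 1, - 2/5,0,6, 8 ] 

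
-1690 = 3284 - 4974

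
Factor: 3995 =5^1*17^1  *  47^1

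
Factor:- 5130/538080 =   -  9/944 = - 2^( - 4)*3^2*59^(-1)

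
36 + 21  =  57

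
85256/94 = 42628/47 = 906.98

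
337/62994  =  337/62994 = 0.01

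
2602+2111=4713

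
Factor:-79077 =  - 3^1*43^1 * 613^1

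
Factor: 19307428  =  2^2*7^1 * 689551^1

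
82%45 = 37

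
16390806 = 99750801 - 83359995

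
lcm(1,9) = 9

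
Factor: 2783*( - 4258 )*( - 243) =2^1*3^5*11^2*23^1*2129^1= 2879553402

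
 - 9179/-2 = 9179/2= 4589.50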